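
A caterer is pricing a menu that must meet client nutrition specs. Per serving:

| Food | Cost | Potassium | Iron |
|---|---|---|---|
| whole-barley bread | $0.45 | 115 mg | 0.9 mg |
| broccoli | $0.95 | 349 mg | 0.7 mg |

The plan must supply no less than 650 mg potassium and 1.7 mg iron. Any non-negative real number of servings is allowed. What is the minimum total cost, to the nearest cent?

$1.85

whole-barley bread only: max(650/115, 1.7/0.9) = 5.652 servings → $2.54.
broccoli only: max(650/349, 1.7/0.7) = 2.429 servings → $2.31.
whole-barley bread + broccoli with both tight: 0.592 servings and 1.667 servings → $1.85.
The minimum over all feasible corners is $1.85.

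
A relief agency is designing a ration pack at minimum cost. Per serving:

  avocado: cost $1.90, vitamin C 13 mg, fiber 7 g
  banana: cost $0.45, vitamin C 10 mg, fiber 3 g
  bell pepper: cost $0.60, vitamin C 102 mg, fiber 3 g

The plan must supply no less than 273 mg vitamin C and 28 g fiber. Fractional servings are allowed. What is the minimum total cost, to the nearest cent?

The cheapest plan sits at a corner of the feasible region — with two constraints it uses at most two foods.
avocado only: max(273/13, 28/7) = 21 servings → $39.90.
banana only: max(273/10, 28/3) = 27.3 servings → $12.29.
bell pepper only: max(273/102, 28/3) = 9.333 servings → $5.60.
avocado + banana: intersection lies outside the first quadrant.
avocado + bell pepper with both tight: 3.018 servings and 2.292 servings → $7.11.
banana + bell pepper with both tight: 7.38 servings and 1.953 servings → $4.49.
Cheapest feasible corner: $4.49.

$4.49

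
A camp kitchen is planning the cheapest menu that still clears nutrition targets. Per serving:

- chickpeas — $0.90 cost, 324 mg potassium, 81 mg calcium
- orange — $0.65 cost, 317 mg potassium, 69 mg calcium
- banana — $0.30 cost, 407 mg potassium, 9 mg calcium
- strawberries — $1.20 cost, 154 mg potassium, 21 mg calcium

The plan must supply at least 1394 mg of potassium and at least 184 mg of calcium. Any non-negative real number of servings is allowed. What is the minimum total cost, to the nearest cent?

$2.06

This is a tiny linear program; its minimum lies at a vertex of the feasible set. List the vertices and price them.
chickpeas only: max(1394/324, 184/81) = 4.302 servings → $3.87.
orange only: max(1394/317, 184/69) = 4.397 servings → $2.86.
banana only: max(1394/407, 184/9) = 20.44 servings → $6.13.
strawberries only: max(1394/154, 184/21) = 9.052 servings → $10.86.
chickpeas + orange: intersection lies outside the first quadrant.
chickpeas + banana with both tight: 2.075 servings and 1.774 servings → $2.40.
chickpeas + strawberries: the both-tight solution has a negative serving — not a feasible corner.
orange + banana with both tight: 2.471 servings and 1.501 servings → $2.06.
orange + strawberries with both targets exact would need a negative amount; discard.
banana + strawberries with both tight: 0.131 servings and 8.706 servings → $10.49.
So the least-cost plan costs $2.06.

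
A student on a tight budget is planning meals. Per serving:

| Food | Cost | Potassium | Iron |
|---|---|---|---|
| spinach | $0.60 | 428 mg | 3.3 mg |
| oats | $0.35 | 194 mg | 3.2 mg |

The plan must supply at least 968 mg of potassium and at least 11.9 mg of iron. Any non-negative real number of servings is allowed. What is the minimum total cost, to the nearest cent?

$1.56

A basic optimal solution has at most two foods positive. Try each food alone and each pair with both targets met exactly.
spinach only: max(968/428, 11.9/3.3) = 3.606 servings → $2.16.
oats only: max(968/194, 11.9/3.2) = 4.99 servings → $1.75.
spinach + oats with both tight: 1.082 servings and 2.603 servings → $1.56.
The minimum over all feasible corners is $1.56.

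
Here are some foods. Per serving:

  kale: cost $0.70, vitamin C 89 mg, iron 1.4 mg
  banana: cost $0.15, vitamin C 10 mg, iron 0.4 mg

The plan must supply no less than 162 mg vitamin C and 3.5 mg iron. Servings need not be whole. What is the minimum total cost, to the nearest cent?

$1.55

Minimising a linear cost over {vitamin C ≥ 162, iron ≥ 3.5, servings ≥ 0} — the optimum is at a vertex, using one or two foods.
kale only: max(162/89, 3.5/1.4) = 2.5 servings → $1.75.
banana only: max(162/10, 3.5/0.4) = 16.2 servings → $2.43.
kale + banana with both tight: 1.38 servings and 3.921 servings → $1.55.
So the least-cost plan costs $1.55.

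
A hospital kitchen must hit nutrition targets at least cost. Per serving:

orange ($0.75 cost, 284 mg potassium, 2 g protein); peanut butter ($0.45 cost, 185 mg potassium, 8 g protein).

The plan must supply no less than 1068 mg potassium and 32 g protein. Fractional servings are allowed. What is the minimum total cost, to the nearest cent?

$2.60

Two binding constraints pin down two serving amounts, so the optimal mix uses at most two foods. The candidates are each food alone (scaled to the tighter of potassium/protein) and each pair with both constraints tight.
orange only: max(1068/284, 32/2) = 16 servings → $12.00.
peanut butter only: max(1068/185, 32/8) = 5.773 servings → $2.60.
orange + peanut butter with both tight: 1.38 servings and 3.655 servings → $2.68.
So the least-cost plan costs $2.60.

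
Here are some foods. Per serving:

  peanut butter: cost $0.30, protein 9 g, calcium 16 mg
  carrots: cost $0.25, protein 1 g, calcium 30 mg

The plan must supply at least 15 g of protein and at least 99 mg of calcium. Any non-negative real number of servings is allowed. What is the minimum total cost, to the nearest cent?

$1.06

With two linear requirements the optimum uses one or two foods; enumerate the corners.
peanut butter only: max(15/9, 99/16) = 6.188 servings → $1.86.
carrots only: max(15/1, 99/30) = 15 servings → $3.75.
peanut butter + carrots with both tight: 1.382 servings and 2.563 servings → $1.06.
The minimum over all feasible corners is $1.06.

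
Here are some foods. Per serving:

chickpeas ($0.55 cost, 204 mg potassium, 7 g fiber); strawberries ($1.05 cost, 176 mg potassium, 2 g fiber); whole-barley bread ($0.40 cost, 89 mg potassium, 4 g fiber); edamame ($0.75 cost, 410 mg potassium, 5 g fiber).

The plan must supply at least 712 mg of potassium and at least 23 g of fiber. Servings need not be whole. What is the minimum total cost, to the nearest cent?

$1.86

The cheapest plan sits at a corner of the feasible region — with two constraints it uses at most two foods.
chickpeas only: max(712/204, 23/7) = 3.49 servings → $1.92.
strawberries only: max(712/176, 23/2) = 11.5 servings → $12.07.
whole-barley bread only: max(712/89, 23/4) = 8 servings → $3.20.
edamame only: max(712/410, 23/5) = 4.6 servings → $3.45.
chickpeas + strawberries with both tight: 3.184 servings and 0.3544 servings → $2.12.
chickpeas + whole-barley bread: the both-tight solution has a negative serving — not a feasible corner.
chickpeas + edamame with both tight: 3.173 servings and 0.1578 servings → $1.86.
strawberries + whole-barley bread with both tight: 1.523 servings and 4.989 servings → $3.59.
strawberries + edamame: intersection lies outside the first quadrant.
whole-barley bread + edamame with both tight: 4.912 servings and 0.6703 servings → $2.47.
Cheapest feasible corner: $1.86.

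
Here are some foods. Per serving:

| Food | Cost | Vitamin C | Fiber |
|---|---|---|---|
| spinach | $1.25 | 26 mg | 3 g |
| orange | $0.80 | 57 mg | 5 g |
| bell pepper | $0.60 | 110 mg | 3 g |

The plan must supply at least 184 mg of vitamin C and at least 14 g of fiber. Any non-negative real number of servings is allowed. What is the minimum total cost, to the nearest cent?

$2.28

spinach only: max(184/26, 14/3) = 7.077 servings → $8.85.
orange only: max(184/57, 14/5) = 3.228 servings → $2.58.
bell pepper only: max(184/110, 14/3) = 4.667 servings → $2.80.
spinach + orange: the both-tight solution has a negative serving — not a feasible corner.
spinach + bell pepper with both tight: 3.921 servings and 0.746 servings → $5.35.
orange + bell pepper with both tight: 2.607 servings and 0.3219 servings → $2.28.
The minimum over all feasible corners is $2.28.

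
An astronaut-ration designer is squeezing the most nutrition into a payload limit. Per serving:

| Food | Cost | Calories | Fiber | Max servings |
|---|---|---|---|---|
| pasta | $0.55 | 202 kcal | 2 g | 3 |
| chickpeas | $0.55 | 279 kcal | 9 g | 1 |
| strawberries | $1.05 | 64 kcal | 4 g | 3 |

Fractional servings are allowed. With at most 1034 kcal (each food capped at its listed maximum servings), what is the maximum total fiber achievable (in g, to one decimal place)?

Fiber per kcal: strawberries 0.0625, chickpeas 0.03226, pasta 0.009901.
Take 3 servings of strawberries: uses 192 kcal, +12.0 g fiber (running total 12.0 g).
Take 1 serving of chickpeas: uses 279 kcal, +9.0 g fiber (running total 21.0 g).
Take 2.787 servings of pasta: uses 563 kcal, +5.6 g fiber (running total 26.6 g).
Greedy by best ratio exhausts the calories allowance optimally: 26.6 g.

26.6 g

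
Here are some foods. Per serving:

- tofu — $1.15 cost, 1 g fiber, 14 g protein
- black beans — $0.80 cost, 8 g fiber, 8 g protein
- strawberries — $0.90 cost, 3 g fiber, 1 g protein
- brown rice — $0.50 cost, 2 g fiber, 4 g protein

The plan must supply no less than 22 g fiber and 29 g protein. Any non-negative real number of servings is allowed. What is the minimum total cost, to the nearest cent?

Check every corner: each single food scaled to meet both minima, and each pair solved so both constraints bind.
tofu only: max(22/1, 29/14) = 22 servings → $25.30.
black beans only: max(22/8, 29/8) = 3.625 servings → $2.90.
strawberries only: max(22/3, 29/1) = 29 servings → $26.10.
brown rice only: max(22/2, 29/4) = 11 servings → $5.50.
tofu + black beans with both tight: 0.5385 servings and 2.683 servings → $2.77.
tofu + strawberries with both tight: 1.585 servings and 6.805 servings → $7.95.
tofu + brown rice: the both-tight solution has a negative serving — not a feasible corner.
black beans + strawberries: the both-tight solution has a negative serving — not a feasible corner.
black beans + brown rice with both tight: 1.875 servings and 3.5 servings → $3.25.
strawberries + brown rice with both tight: 3 servings and 6.5 servings → $5.95.
So the least-cost plan costs $2.77.

$2.77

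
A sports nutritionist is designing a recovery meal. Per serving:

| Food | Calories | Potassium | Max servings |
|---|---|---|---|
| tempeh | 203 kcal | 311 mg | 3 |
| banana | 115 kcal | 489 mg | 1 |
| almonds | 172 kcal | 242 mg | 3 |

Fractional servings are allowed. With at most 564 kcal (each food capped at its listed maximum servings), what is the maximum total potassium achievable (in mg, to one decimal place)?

Potassium per kcal: banana 4.252, tempeh 1.532, almonds 1.407.
Take 1 serving of banana: uses 115 kcal, +489.0 mg potassium (running total 489.0 mg).
Take 2.212 servings of tempeh: uses 449 kcal, +687.9 mg potassium (running total 1176.9 mg).
Filling greedily by potassium-per-kcal is optimal for one linear limit, giving 1176.9 mg.

1176.9 mg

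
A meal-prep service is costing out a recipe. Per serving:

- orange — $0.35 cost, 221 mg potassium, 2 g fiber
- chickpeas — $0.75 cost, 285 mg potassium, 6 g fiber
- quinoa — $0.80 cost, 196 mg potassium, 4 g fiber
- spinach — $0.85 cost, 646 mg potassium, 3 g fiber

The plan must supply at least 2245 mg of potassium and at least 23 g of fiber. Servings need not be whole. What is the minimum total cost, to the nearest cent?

Check every corner: each single food scaled to meet both minima, and each pair solved so both constraints bind.
orange only: max(2245/221, 23/2) = 11.5 servings → $4.03.
chickpeas only: max(2245/285, 23/6) = 7.877 servings → $5.91.
quinoa only: max(2245/196, 23/4) = 11.45 servings → $9.16.
spinach only: max(2245/646, 23/3) = 7.667 servings → $6.52.
orange + chickpeas with both tight: 9.147 servings and 0.7844 servings → $3.79.
orange + quinoa with both tight: 9.089 servings and 1.205 servings → $4.15.
orange + spinach with both targets exact would need a negative amount; discard.
chickpeas + quinoa with both targets exact would need a negative amount; discard.
chickpeas + spinach with both tight: 2.689 servings and 2.289 servings → $3.96.
quinoa + spinach with both tight: 4.07 servings and 2.24 servings → $5.16.
The minimum over all feasible corners is $3.79.

$3.79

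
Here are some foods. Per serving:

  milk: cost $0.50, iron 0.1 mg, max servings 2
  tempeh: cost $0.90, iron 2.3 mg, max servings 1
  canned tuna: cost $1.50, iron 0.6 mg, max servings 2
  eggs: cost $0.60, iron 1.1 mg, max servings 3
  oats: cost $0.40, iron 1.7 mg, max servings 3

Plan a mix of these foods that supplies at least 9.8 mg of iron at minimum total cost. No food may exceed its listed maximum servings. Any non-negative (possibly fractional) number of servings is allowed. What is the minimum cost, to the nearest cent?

Cost per mg of iron: oats $0.2353, tempeh $0.3913, eggs $0.5455, canned tuna $2.5000, milk $5.0000.
Take 3 servings of oats: +5.1 mg iron for $1.20 (total $1.20, still need 4.7 mg).
Take 1 serving of tempeh: +2.3 mg iron for $0.90 (total $2.10, still need 2.4 mg).
Take 2.182 servings of eggs: +2.4 mg iron for $1.31 (total $3.41, still need 0.0 mg).
Greedy by cheapest-per-mg is optimal for a single linear constraint, so the minimum cost is $3.41.

$3.41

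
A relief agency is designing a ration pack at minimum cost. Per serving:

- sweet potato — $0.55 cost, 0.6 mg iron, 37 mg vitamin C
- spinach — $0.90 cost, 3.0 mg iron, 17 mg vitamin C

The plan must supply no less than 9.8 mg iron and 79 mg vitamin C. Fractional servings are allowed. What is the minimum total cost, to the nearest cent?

sweet potato only: max(9.8/0.6, 79/37) = 16.33 servings → $8.98.
spinach only: max(9.8/3.0, 79/17) = 4.647 servings → $4.18.
sweet potato + spinach with both tight: 0.6984 servings and 3.127 servings → $3.20.
The minimum over all feasible corners is $3.20.

$3.20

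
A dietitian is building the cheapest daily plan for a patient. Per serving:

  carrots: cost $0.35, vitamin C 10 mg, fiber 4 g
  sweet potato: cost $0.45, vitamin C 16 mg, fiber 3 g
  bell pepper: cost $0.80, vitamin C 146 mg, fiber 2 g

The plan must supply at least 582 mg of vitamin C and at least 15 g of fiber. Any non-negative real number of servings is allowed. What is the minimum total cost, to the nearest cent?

$3.73

The cheapest plan sits at a corner of the feasible region — with two constraints it uses at most two foods.
carrots only: max(582/10, 15/4) = 58.2 servings → $20.37.
sweet potato only: max(582/16, 15/3) = 36.38 servings → $16.37.
bell pepper only: max(582/146, 15/2) = 7.5 servings → $6.00.
carrots + sweet potato: the both-tight solution has a negative serving — not a feasible corner.
carrots + bell pepper with both tight: 1.819 servings and 3.862 servings → $3.73.
sweet potato + bell pepper with both tight: 2.527 servings and 3.709 servings → $4.10.
Cheapest feasible corner: $3.73.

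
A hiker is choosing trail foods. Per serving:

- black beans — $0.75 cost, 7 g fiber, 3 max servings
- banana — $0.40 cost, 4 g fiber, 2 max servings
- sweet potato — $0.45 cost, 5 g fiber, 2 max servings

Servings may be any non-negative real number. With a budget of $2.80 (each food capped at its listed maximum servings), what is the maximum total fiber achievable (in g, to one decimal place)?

Fiber per dollar: sweet potato 11.11, banana 10, black beans 9.333.
Take 2 servings of sweet potato: spends $0.90, +10.0 g fiber (running total 10.0 g).
Take 2 servings of banana: spends $0.80, +8.0 g fiber (running total 18.0 g).
Take 1.467 servings of black beans: spends $1.10, +10.3 g fiber (running total 28.3 g).
Greedy by best ratio exhausts the cost allowance optimally: 28.3 g.

28.3 g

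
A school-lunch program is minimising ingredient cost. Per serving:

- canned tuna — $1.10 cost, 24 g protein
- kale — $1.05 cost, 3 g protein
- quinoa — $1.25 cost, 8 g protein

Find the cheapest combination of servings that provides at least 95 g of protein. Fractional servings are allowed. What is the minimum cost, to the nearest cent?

Cost per g of protein: canned tuna $0.0458, quinoa $0.1562, kale $0.3500.
With no serving limits, use only canned tuna: 95 g / 24 g = 3.958 servings × $1.10 = $4.35.

$4.35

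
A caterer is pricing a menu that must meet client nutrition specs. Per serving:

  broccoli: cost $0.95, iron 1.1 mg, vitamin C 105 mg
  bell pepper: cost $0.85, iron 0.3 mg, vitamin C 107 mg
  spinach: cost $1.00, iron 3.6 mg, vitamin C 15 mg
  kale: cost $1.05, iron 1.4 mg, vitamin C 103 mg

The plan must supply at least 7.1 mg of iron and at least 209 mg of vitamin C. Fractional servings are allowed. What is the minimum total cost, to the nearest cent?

$3.12

The cheapest plan sits at a corner of the feasible region — with two constraints it uses at most two foods.
broccoli only: max(7.1/1.1, 209/105) = 6.455 servings → $6.13.
bell pepper only: max(7.1/0.3, 209/107) = 23.67 servings → $20.12.
spinach only: max(7.1/3.6, 209/15) = 13.93 servings → $13.93.
kale only: max(7.1/1.4, 209/103) = 5.071 servings → $5.33.
broccoli + bell pepper: intersection lies outside the first quadrant.
broccoli + spinach with both tight: 1.787 servings and 1.426 servings → $3.12.
broccoli + kale: the both-tight solution has a negative serving — not a feasible corner.
bell pepper + spinach with both tight: 1.697 servings and 1.831 servings → $3.27.
bell pepper + kale: intersection lies outside the first quadrant.
spinach + kale with both tight: 1.254 servings and 1.846 servings → $3.19.
The minimum over all feasible corners is $3.12.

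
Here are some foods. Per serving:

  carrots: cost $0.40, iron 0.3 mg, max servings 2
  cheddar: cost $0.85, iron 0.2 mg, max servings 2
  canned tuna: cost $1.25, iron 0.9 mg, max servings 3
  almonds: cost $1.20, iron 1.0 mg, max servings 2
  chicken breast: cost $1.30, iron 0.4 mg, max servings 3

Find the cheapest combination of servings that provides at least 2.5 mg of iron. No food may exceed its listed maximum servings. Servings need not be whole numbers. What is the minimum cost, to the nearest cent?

$3.07

Cost per mg of iron: almonds $1.2000, carrots $1.3333, canned tuna $1.3889, chicken breast $3.2500, cheddar $4.2500.
Take 2 servings of almonds: +2.0 mg iron for $2.40 (total $2.40, still need 0.5 mg).
Take 1.667 servings of carrots: +0.5 mg iron for $0.67 (total $3.07, still need 0.0 mg).
Filling from the cheapest source first is optimal under one linear minimum: $3.07.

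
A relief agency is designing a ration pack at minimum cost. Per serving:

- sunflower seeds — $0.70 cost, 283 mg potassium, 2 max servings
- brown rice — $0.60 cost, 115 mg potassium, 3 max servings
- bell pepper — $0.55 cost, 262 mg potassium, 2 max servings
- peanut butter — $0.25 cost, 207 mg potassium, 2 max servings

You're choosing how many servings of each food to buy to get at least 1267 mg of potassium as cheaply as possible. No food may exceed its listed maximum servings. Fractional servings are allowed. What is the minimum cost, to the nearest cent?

Cost per mg of potassium: peanut butter $0.0012, bell pepper $0.0021, sunflower seeds $0.0025, brown rice $0.0052.
Take 2 servings of peanut butter: +414.0 mg potassium for $0.50 (total $0.50, still need 853.0 mg).
Take 2 servings of bell pepper: +524.0 mg potassium for $1.10 (total $1.60, still need 329.0 mg).
Take 1.163 servings of sunflower seeds: +329.0 mg potassium for $0.81 (total $2.41, still need 0.0 mg).
Filling from the cheapest source first is optimal under one linear minimum: $2.41.

$2.41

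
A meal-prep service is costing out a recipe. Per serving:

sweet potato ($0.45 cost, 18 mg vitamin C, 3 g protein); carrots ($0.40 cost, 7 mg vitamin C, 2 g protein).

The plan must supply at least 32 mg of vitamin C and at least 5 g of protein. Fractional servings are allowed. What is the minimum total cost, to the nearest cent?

$0.80

Minimising a linear cost over {vitamin C ≥ 32, protein ≥ 5, servings ≥ 0} — the optimum is at a vertex, using one or two foods.
sweet potato only: max(32/18, 5/3) = 1.778 servings → $0.80.
carrots only: max(32/7, 5/2) = 4.571 servings → $1.83.
sweet potato + carrots with both targets exact would need a negative amount; discard.
The minimum over all feasible corners is $0.80.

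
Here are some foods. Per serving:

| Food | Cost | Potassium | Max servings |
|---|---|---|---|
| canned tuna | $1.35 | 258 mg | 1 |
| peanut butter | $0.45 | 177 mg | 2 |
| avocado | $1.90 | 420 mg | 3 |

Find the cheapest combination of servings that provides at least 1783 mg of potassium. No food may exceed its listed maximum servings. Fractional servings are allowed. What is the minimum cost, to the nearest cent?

Cost per mg of potassium: peanut butter $0.0025, avocado $0.0045, canned tuna $0.0052.
Take 2 servings of peanut butter: +354.0 mg potassium for $0.90 (total $0.90, still need 1429.0 mg).
Take 3 servings of avocado: +1260.0 mg potassium for $5.70 (total $6.60, still need 169.0 mg).
Take 0.655 servings of canned tuna: +169.0 mg potassium for $0.88 (total $7.48, still need 0.0 mg).
Filling from the cheapest source first is optimal under one linear minimum: $7.48.

$7.48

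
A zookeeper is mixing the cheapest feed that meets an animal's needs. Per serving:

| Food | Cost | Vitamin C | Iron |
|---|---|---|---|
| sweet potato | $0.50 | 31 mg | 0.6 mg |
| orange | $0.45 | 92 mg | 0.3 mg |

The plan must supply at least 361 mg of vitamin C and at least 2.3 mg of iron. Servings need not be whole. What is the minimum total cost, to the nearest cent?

$2.55

Check every corner: each single food scaled to meet both minima, and each pair solved so both constraints bind.
sweet potato only: max(361/31, 2.3/0.6) = 11.65 servings → $5.82.
orange only: max(361/92, 2.3/0.3) = 7.667 servings → $3.45.
sweet potato + orange with both tight: 2.251 servings and 3.166 servings → $2.55.
Cheapest feasible corner: $2.55.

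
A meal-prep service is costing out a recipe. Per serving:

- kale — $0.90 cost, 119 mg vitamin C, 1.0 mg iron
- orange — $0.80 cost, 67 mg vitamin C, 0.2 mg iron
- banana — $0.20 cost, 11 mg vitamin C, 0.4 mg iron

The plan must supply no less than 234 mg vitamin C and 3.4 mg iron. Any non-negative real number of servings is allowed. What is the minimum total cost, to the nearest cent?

This is a tiny linear program; its minimum lies at a vertex of the feasible set. List the vertices and price them.
kale only: max(234/119, 3.4/1.0) = 3.4 servings → $3.06.
orange only: max(234/67, 3.4/0.2) = 17 servings → $13.60.
banana only: max(234/11, 3.4/0.4) = 21.27 servings → $4.25.
kale + orange: intersection lies outside the first quadrant.
kale + banana with both tight: 1.536 servings and 4.661 servings → $2.31.
orange + banana with both tight: 2.285 servings and 7.358 servings → $3.30.
Cheapest feasible corner: $2.31.

$2.31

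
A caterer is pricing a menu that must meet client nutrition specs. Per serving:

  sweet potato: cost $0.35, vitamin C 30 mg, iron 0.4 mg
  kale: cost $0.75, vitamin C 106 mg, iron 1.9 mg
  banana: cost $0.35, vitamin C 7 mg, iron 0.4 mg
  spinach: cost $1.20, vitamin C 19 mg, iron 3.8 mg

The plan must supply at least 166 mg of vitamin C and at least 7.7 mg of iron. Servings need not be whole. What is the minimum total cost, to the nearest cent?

$2.63

For a min-cost LP with two ≥-constraints, a basic feasible solution has at most two positive variables.
sweet potato only: max(166/30, 7.7/0.4) = 19.25 servings → $6.74.
kale only: max(166/106, 7.7/1.9) = 4.053 servings → $3.04.
banana only: max(166/7, 7.7/0.4) = 23.71 servings → $8.30.
spinach only: max(166/19, 7.7/3.8) = 8.737 servings → $10.48.
sweet potato + kale: intersection lies outside the first quadrant.
sweet potato + banana with both tight: 1.359 servings and 17.89 servings → $6.74.
sweet potato + spinach with both tight: 4.554 servings and 1.547 servings → $3.45.
kale + banana with both tight: 0.4296 servings and 17.21 servings → $6.35.
kale + spinach with both tight: 1.321 servings and 1.366 servings → $2.63.
banana + spinach: intersection lies outside the first quadrant.
Cheapest feasible corner: $2.63.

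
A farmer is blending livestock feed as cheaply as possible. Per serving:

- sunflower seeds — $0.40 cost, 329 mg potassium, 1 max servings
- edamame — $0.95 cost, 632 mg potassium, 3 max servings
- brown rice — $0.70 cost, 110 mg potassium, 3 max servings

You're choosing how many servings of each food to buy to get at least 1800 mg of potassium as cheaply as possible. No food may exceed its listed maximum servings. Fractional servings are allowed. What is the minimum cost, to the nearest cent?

Cost per mg of potassium: sunflower seeds $0.0012, edamame $0.0015, brown rice $0.0064.
Take 1 serving of sunflower seeds: +329.0 mg potassium for $0.40 (total $0.40, still need 1471.0 mg).
Take 2.328 servings of edamame: +1471.0 mg potassium for $2.21 (total $2.61, still need 0.0 mg).
Filling from the cheapest source first is optimal under one linear minimum: $2.61.

$2.61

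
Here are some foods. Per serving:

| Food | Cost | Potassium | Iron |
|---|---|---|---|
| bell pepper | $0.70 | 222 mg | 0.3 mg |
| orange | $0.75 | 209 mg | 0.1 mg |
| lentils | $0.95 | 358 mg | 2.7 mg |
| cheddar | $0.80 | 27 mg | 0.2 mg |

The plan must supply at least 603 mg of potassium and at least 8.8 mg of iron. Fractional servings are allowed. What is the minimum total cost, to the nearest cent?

Compare the cost at each extreme point of the feasible region.
bell pepper only: max(603/222, 8.8/0.3) = 29.33 servings → $20.53.
orange only: max(603/209, 8.8/0.1) = 88 servings → $66.00.
lentils only: max(603/358, 8.8/2.7) = 3.259 servings → $3.10.
cheddar only: max(603/27, 8.8/0.2) = 44 servings → $35.20.
bell pepper + orange with both targets exact would need a negative amount; discard.
bell pepper + lentils: the both-tight solution has a negative serving — not a feasible corner.
bell pepper + cheddar: the both-tight solution has a negative serving — not a feasible corner.
orange + lentils with both targets exact would need a negative amount; discard.
orange + cheddar: intersection lies outside the first quadrant.
lentils + cheddar with both targets exact would need a negative amount; discard.
So the least-cost plan costs $3.10.

$3.10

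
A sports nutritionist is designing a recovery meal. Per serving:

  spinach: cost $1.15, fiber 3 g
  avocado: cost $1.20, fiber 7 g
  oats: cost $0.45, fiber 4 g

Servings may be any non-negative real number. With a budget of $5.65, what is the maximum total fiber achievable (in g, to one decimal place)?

Fiber per dollar: oats 8.889, avocado 5.833, spinach 2.609.
With no serving limits, spend the whole cost allowance on oats: $5.65 / $0.45 × 4 g = 50.2 g.

50.2 g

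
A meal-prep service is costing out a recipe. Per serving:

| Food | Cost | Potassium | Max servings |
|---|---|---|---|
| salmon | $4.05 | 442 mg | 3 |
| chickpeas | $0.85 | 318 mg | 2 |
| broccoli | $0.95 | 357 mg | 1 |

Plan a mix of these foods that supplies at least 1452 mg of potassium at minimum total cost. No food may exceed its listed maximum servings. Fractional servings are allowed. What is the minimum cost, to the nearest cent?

$6.86

Cost per mg of potassium: broccoli $0.0027, chickpeas $0.0027, salmon $0.0092.
Take 1 serving of broccoli: +357.0 mg potassium for $0.95 (total $0.95, still need 1095.0 mg).
Take 2 servings of chickpeas: +636.0 mg potassium for $1.70 (total $2.65, still need 459.0 mg).
Take 1.038 servings of salmon: +459.0 mg potassium for $4.21 (total $6.86, still need 0.0 mg).
Greedy by cheapest-per-mg is optimal for a single linear constraint, so the minimum cost is $6.86.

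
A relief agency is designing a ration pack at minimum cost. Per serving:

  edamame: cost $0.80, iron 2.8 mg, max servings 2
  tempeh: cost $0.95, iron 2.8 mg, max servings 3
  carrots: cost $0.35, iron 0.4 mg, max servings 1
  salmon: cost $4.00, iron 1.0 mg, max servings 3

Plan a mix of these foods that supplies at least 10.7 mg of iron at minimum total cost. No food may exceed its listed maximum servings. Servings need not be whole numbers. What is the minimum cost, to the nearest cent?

$3.33

Cost per mg of iron: edamame $0.2857, tempeh $0.3393, carrots $0.8750, salmon $4.0000.
Take 2 servings of edamame: +5.6 mg iron for $1.60 (total $1.60, still need 5.1 mg).
Take 1.821 servings of tempeh: +5.1 mg iron for $1.73 (total $3.33, still need 0.0 mg).
Greedy by cheapest-per-mg is optimal for a single linear constraint, so the minimum cost is $3.33.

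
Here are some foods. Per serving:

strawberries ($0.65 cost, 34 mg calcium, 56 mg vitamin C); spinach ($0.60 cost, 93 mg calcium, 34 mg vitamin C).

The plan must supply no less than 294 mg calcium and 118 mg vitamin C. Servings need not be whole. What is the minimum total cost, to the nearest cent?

$2.00

An LP optimum is at a vertex; with two nutrient constraints at most two foods are used. Check each candidate.
strawberries only: max(294/34, 118/56) = 8.647 servings → $5.62.
spinach only: max(294/93, 118/34) = 3.471 servings → $2.08.
strawberries + spinach with both tight: 0.2414 servings and 3.073 servings → $2.00.
So the least-cost plan costs $2.00.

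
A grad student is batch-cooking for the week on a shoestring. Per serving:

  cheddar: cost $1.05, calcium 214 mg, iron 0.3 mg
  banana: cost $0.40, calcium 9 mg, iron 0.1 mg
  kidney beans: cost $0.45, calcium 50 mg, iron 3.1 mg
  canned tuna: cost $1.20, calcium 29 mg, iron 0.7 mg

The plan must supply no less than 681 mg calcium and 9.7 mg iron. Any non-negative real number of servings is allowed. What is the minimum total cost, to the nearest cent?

An LP optimum is at a vertex; with two nutrient constraints at most two foods are used. Check each candidate.
cheddar only: max(681/214, 9.7/0.3) = 32.33 servings → $33.95.
banana only: max(681/9, 9.7/0.1) = 97 servings → $38.80.
kidney beans only: max(681/50, 9.7/3.1) = 13.62 servings → $6.13.
canned tuna only: max(681/29, 9.7/0.7) = 23.48 servings → $28.18.
cheddar + banana: intersection lies outside the first quadrant.
cheddar + kidney beans with both tight: 2.508 servings and 2.886 servings → $3.93.
cheddar + canned tuna with both tight: 1.385 servings and 13.26 servings → $17.37.
banana + kidney beans with both tight: 71.01 servings and 0.8384 servings → $28.78.
banana + canned tuna with both tight: 57.47 servings and 5.647 servings → $29.76.
kidney beans + canned tuna: the both-tight solution has a negative serving — not a feasible corner.
So the least-cost plan costs $3.93.

$3.93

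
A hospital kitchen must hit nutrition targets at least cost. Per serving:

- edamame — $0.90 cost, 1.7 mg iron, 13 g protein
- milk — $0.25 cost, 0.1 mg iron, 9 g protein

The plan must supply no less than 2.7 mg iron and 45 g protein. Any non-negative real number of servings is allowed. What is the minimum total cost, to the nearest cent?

This is a tiny linear program; its minimum lies at a vertex of the feasible set. List the vertices and price them.
edamame only: max(2.7/1.7, 45/13) = 3.462 servings → $3.12.
milk only: max(2.7/0.1, 45/9) = 27 servings → $6.75.
edamame + milk with both tight: 1.414 servings and 2.957 servings → $2.01.
The minimum over all feasible corners is $2.01.

$2.01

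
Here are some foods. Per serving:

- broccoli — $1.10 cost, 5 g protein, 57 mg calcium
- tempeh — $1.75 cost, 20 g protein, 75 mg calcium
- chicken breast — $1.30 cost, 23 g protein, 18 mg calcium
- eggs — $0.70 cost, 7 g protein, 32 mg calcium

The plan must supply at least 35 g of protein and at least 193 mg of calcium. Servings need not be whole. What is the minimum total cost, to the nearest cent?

$4.08

Check every corner: each single food scaled to meet both minima, and each pair solved so both constraints bind.
broccoli only: max(35/5, 193/57) = 7 servings → $7.70.
tempeh only: max(35/20, 193/75) = 2.573 servings → $4.50.
chicken breast only: max(35/23, 193/18) = 10.72 servings → $13.94.
eggs only: max(35/7, 193/32) = 6.031 servings → $4.22.
broccoli + tempeh with both tight: 1.614 servings and 1.346 servings → $4.13.
broccoli + chicken breast with both tight: 3.12 servings and 0.8436 servings → $4.53.
broccoli + eggs with both tight: 0.9665 servings and 4.31 servings → $4.08.
tempeh + chicken breast: the both-tight solution has a negative serving — not a feasible corner.
tempeh + eggs: the both-tight solution has a negative serving — not a feasible corner.
chicken breast + eggs with both targets exact would need a negative amount; discard.
So the least-cost plan costs $4.08.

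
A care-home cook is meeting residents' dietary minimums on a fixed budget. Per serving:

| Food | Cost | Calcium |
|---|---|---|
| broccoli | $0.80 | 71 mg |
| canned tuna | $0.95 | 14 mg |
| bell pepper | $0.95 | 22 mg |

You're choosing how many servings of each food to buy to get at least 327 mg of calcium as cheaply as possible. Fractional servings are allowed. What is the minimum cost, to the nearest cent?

$3.68

Cost per mg of calcium: broccoli $0.0113, bell pepper $0.0432, canned tuna $0.0679.
With no serving limits, use only broccoli: 327 mg / 71 mg = 4.606 servings × $0.80 = $3.68.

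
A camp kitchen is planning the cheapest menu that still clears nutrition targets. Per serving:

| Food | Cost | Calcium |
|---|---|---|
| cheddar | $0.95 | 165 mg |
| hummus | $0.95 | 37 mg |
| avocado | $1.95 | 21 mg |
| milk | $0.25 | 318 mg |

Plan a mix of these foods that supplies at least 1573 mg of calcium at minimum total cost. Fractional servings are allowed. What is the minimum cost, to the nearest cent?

Cost per mg of calcium: milk $0.0008, cheddar $0.0058, hummus $0.0257, avocado $0.0929.
With no serving limits, use only milk: 1573 mg / 318 mg = 4.947 servings × $0.25 = $1.24.

$1.24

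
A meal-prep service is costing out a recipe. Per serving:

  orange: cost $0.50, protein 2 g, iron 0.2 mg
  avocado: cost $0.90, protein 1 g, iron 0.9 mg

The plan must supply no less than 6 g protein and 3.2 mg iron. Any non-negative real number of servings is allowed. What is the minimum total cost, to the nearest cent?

$3.61

For a min-cost LP with two ≥-constraints, a basic feasible solution has at most two positive variables.
orange only: max(6/2, 3.2/0.2) = 16 servings → $8.00.
avocado only: max(6/1, 3.2/0.9) = 6 servings → $5.40.
orange + avocado with both tight: 1.375 servings and 3.25 servings → $3.61.
Cheapest feasible corner: $3.61.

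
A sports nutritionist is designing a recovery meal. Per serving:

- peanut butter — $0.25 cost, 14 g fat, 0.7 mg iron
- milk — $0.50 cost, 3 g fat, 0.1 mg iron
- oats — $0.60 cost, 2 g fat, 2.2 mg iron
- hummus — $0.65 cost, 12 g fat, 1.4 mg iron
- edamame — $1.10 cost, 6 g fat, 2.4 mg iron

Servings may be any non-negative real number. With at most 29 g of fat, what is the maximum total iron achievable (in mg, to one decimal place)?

Iron per g fat: oats 1.1, edamame 0.4, hummus 0.1167, peanut butter 0.05, milk 0.03333.
With no serving limits, spend the whole fat allowance on oats: 29 g / 2 g × 2.2 mg = 31.9 mg.

31.9 mg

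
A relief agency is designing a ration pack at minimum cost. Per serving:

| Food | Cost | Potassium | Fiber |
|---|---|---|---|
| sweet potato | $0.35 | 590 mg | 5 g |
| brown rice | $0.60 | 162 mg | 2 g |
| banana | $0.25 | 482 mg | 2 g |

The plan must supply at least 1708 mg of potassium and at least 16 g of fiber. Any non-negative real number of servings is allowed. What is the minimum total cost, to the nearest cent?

The cheapest plan sits at a corner of the feasible region — with two constraints it uses at most two foods.
sweet potato only: max(1708/590, 16/5) = 3.2 servings → $1.12.
brown rice only: max(1708/162, 16/2) = 10.54 servings → $6.33.
banana only: max(1708/482, 16/2) = 8 servings → $2.00.
sweet potato + brown rice with both tight: 2.227 servings and 2.432 servings → $2.24.
sweet potato + banana with both targets exact would need a negative amount; discard.
brown rice + banana with both tight: 6.713 servings and 1.288 servings → $4.35.
So the least-cost plan costs $1.12.

$1.12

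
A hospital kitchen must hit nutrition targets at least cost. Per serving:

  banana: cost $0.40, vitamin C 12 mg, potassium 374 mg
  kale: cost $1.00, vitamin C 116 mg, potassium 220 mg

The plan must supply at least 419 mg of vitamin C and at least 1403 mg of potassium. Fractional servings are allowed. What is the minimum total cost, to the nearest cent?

$4.13

Minimising a linear cost over {vitamin C ≥ 419, potassium ≥ 1403, servings ≥ 0} — the optimum is at a vertex, using one or two foods.
banana only: max(419/12, 1403/374) = 34.92 servings → $13.97.
kale only: max(419/116, 1403/220) = 6.377 servings → $6.38.
banana + kale with both tight: 1.732 servings and 3.433 servings → $4.13.
Cheapest feasible corner: $4.13.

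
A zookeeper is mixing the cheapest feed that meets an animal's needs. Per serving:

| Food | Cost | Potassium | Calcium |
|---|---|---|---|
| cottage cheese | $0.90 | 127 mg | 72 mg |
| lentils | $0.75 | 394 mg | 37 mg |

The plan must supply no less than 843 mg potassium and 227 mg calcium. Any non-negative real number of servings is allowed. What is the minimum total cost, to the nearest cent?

This is a tiny linear program; its minimum lies at a vertex of the feasible set. List the vertices and price them.
cottage cheese only: max(843/127, 227/72) = 6.638 servings → $5.97.
lentils only: max(843/394, 227/37) = 6.135 servings → $4.60.
cottage cheese + lentils with both tight: 2.461 servings and 1.346 servings → $3.22.
The minimum over all feasible corners is $3.22.

$3.22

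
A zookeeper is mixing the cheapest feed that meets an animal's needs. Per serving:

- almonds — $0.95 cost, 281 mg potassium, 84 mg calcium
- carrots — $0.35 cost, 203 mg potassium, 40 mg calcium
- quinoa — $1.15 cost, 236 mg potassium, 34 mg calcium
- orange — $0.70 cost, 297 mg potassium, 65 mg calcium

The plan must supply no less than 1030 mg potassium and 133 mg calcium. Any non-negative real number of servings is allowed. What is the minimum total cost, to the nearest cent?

$1.78

A basic optimal solution has at most two foods positive. Try each food alone and each pair with both targets met exactly.
almonds only: max(1030/281, 133/84) = 3.665 servings → $3.48.
carrots only: max(1030/203, 133/40) = 5.074 servings → $1.78.
quinoa only: max(1030/236, 133/34) = 4.364 servings → $5.02.
orange only: max(1030/297, 133/65) = 3.468 servings → $2.43.
almonds + carrots: intersection lies outside the first quadrant.
almonds + quinoa with both targets exact would need a negative amount; discard.
almonds + orange: the both-tight solution has a negative serving — not a feasible corner.
carrots + quinoa: the both-tight solution has a negative serving — not a feasible corner.
carrots + orange: the both-tight solution has a negative serving — not a feasible corner.
quinoa + orange: the both-tight solution has a negative serving — not a feasible corner.
The minimum over all feasible corners is $1.78.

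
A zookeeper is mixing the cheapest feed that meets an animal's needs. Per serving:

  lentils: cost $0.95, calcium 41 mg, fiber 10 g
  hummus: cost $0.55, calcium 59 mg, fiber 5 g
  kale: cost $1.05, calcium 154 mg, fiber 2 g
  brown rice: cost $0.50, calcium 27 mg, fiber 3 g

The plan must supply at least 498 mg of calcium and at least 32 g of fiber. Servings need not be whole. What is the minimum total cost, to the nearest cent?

At the optimum either one food covers both requirements or two foods hit both targets exactly; no other combination can be cheaper.
lentils only: max(498/41, 32/10) = 12.15 servings → $11.54.
hummus only: max(498/59, 32/5) = 8.441 servings → $4.64.
kale only: max(498/154, 32/2) = 16 servings → $16.80.
brown rice only: max(498/27, 32/3) = 18.44 servings → $9.22.
lentils + hummus: the both-tight solution has a negative serving — not a feasible corner.
lentils + kale with both tight: 2.697 servings and 2.516 servings → $5.20.
lentils + brown rice: the both-tight solution has a negative serving — not a feasible corner.
hummus + kale with both tight: 6.031 servings and 0.9233 servings → $4.29.
hummus + brown rice: the both-tight solution has a negative serving — not a feasible corner.
kale + brown rice with both tight: 1.544 servings and 9.637 servings → $6.44.
So the least-cost plan costs $4.29.

$4.29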